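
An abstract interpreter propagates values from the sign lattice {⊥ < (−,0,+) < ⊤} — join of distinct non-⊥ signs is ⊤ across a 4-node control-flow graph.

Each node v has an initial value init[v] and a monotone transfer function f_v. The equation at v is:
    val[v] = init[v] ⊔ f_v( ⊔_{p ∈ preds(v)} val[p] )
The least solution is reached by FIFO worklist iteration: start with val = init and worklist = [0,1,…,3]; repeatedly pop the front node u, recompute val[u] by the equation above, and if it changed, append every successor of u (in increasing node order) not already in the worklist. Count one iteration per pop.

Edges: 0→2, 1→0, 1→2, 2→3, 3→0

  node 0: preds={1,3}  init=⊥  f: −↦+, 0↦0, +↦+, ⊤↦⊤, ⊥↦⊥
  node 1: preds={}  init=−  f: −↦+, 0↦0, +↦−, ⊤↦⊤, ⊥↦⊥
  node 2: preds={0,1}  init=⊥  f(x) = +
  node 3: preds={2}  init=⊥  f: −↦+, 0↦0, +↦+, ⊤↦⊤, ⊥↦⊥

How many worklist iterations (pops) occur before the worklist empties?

6

Trace (6 dequeues):
  [1] u=0 | in − | out + | prev ⊥ | push {}
  [2] u=1 | in ⊥ | out − | ==
  [3] u=2 | in ⊤ | out + | prev ⊥ | push {}
  [4] u=3 | in + | out + | prev ⊥ | push {0}
  [5] u=0 | in ⊤ | out ⊤ | prev + | push {2}
  [6] u=2 | in ⊤ | out + | ==

Converged values:
  [0] ⊤
  [1] −
  [2] +
  [3] +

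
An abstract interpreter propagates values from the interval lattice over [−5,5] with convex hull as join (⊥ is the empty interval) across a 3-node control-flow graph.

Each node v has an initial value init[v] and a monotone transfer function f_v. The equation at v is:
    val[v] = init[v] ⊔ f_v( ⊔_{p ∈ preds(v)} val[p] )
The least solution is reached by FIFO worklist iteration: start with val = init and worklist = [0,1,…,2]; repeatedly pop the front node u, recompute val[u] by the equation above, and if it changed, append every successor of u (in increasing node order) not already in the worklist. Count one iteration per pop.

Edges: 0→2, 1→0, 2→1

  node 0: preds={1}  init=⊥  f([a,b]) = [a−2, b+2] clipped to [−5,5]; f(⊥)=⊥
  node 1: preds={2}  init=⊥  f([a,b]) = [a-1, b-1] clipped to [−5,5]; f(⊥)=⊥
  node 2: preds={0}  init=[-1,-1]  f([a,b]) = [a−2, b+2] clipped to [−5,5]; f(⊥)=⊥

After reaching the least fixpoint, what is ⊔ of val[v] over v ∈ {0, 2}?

Trace (11 dequeues):
  [1] u=0 | in ⊥ | out ⊥ | ==
  [2] u=1 | in [-1,-1] | out [-2,-2] | prev ⊥ | push {0}
  [3] u=2 | in ⊥ | out [-1,-1] | ==
  [4] u=0 | in [-2,-2] | out [-4,0] | prev ⊥ | push {2}
  [5] u=2 | in [-4,0] | out [-5,2] | prev [-1,-1] | push {1}
  [6] u=1 | in [-5,2] | out [-5,1] | prev [-2,-2] | push {0}
  [7] u=0 | in [-5,1] | out [-5,3] | prev [-4,0] | push {2}
  [8] u=2 | in [-5,3] | out [-5,5] | prev [-5,2] | push {1}
  [9] u=1 | in [-5,5] | out [-5,4] | prev [-5,1] | push {0}
  [10] u=0 | in [-5,4] | out [-5,5] | prev [-5,3] | push {2}
  [11] u=2 | in [-5,5] | out [-5,5] | ==

Converged values:
  [0] [-5,5]
  [1] [-5,4]
  [2] [-5,5]

[-5,5]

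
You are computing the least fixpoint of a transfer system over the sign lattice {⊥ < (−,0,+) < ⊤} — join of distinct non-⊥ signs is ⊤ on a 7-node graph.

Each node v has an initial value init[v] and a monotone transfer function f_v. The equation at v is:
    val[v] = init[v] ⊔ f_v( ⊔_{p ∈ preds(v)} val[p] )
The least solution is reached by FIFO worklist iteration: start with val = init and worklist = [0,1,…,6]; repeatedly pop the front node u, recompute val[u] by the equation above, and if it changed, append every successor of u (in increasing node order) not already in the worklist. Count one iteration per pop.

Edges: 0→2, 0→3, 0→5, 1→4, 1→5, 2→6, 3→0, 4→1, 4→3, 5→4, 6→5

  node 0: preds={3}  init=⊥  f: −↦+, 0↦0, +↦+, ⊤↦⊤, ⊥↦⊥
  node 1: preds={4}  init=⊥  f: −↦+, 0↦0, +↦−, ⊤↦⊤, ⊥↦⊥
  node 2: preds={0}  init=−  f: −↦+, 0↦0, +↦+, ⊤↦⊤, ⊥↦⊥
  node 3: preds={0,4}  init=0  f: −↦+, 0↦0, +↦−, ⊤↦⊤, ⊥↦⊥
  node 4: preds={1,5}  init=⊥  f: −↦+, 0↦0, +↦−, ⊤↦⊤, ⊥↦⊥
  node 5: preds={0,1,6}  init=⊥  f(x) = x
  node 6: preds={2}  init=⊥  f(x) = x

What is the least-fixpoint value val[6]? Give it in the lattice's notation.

⊤

Worklist (21 pops):
  #1 pop 0: in=0 → 0 (was ⊥); enqueue []
  #2 pop 1: in=⊥ → ⊥ (no change)
  #3 pop 2: in=0 → ⊤ (was −); enqueue []
  #4 pop 3: in=0 → 0 (no change)
  #5 pop 4: in=⊥ → ⊥ (no change)
  #6 pop 5: in=0 → 0 (was ⊥); enqueue [4]
  #7 pop 6: in=⊤ → ⊤ (was ⊥); enqueue [5]
  #8 pop 4: in=0 → 0 (was ⊥); enqueue [1,3]
  #9 pop 5: in=⊤ → ⊤ (was 0); enqueue [4]
  #10 pop 1: in=0 → 0 (was ⊥); enqueue [5]
  #11 pop 3: in=0 → 0 (no change)
  #12 pop 4: in=⊤ → ⊤ (was 0); enqueue [1,3]
  #13 pop 5: in=⊤ → ⊤ (no change)
  #14 pop 1: in=⊤ → ⊤ (was 0); enqueue [4,5]
  #15 pop 3: in=⊤ → ⊤ (was 0); enqueue [0]
  #16 pop 4: in=⊤ → ⊤ (no change)
  #17 pop 5: in=⊤ → ⊤ (no change)
  #18 pop 0: in=⊤ → ⊤ (was 0); enqueue [2,3,5]
  #19 pop 2: in=⊤ → ⊤ (no change)
  #20 pop 3: in=⊤ → ⊤ (no change)
  #21 pop 5: in=⊤ → ⊤ (no change)

Fixpoint:
  val[0] = ⊤
  val[1] = ⊤
  val[2] = ⊤
  val[3] = ⊤
  val[4] = ⊤
  val[5] = ⊤
  val[6] = ⊤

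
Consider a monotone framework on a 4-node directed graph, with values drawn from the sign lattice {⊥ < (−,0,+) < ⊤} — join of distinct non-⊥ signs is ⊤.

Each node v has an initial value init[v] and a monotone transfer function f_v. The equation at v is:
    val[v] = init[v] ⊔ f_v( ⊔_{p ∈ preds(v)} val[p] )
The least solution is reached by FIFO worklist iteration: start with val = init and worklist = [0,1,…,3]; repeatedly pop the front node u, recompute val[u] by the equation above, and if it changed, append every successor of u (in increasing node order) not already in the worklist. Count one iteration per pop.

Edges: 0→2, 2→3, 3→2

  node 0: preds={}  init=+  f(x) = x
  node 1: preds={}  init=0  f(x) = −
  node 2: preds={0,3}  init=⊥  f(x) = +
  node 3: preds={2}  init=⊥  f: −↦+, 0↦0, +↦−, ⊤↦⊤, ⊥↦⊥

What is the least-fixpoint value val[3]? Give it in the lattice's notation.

Iteration log — 5 steps:
  step 1. node 0  ⊔preds=⊥  new=+  stable
  step 2. node 1  ⊔preds=⊥  new=⊤  old=0  +wl: 
  step 3. node 2  ⊔preds=+  new=+  old=⊥  +wl: 
  step 4. node 3  ⊔preds=+  new=−  old=⊥  +wl: 2
  step 5. node 2  ⊔preds=⊤  new=+  stable

Least fixpoint reached:
  node 0: +
  node 1: ⊤
  node 2: +
  node 3: −

−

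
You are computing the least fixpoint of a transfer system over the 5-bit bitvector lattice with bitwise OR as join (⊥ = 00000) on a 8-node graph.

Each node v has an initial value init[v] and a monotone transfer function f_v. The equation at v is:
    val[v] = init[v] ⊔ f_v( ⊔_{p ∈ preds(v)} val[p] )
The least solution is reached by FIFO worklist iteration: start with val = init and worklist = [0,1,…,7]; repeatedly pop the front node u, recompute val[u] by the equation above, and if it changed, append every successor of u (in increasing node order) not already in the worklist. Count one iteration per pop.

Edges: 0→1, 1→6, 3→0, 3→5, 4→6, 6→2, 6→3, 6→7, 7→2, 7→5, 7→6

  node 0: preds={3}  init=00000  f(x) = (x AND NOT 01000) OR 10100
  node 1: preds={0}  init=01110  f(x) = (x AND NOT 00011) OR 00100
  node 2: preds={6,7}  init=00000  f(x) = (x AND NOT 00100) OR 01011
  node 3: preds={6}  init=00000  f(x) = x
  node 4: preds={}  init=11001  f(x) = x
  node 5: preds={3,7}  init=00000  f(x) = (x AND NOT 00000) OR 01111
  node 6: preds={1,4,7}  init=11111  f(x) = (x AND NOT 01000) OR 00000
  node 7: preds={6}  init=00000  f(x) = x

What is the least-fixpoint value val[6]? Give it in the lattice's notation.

Iteration log — 13 steps:
  step 1. node 0  ⊔preds=00000  new=10100  old=00000  +wl: 
  step 2. node 1  ⊔preds=10100  new=11110  old=01110  +wl: 
  step 3. node 2  ⊔preds=11111  new=11011  old=00000  +wl: 
  step 4. node 3  ⊔preds=11111  new=11111  old=00000  +wl: 0
  step 5. node 4  ⊔preds=00000  new=11001  stable
  step 6. node 5  ⊔preds=11111  new=11111  old=00000  +wl: 
  step 7. node 6  ⊔preds=11111  new=11111  stable
  step 8. node 7  ⊔preds=11111  new=11111  old=00000  +wl: 2,5,6
  step 9. node 0  ⊔preds=11111  new=10111  old=10100  +wl: 1
  step 10. node 2  ⊔preds=11111  new=11011  stable
  step 11. node 5  ⊔preds=11111  new=11111  stable
  step 12. node 6  ⊔preds=11111  new=11111  stable
  step 13. node 1  ⊔preds=10111  new=11110  stable

Least fixpoint reached:
  node 0: 10111
  node 1: 11110
  node 2: 11011
  node 3: 11111
  node 4: 11001
  node 5: 11111
  node 6: 11111
  node 7: 11111

11111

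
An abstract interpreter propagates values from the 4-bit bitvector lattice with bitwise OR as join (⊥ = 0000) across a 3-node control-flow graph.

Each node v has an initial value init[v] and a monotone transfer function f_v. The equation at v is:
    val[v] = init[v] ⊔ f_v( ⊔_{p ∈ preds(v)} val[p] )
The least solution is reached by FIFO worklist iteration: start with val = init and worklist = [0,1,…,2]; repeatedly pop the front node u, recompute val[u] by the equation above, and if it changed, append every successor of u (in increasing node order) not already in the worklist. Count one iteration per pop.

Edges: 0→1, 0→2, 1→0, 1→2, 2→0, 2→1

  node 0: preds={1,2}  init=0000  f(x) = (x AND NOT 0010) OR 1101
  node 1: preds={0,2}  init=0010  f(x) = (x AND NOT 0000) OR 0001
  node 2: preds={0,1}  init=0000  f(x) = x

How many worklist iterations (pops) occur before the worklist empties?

Trace (5 dequeues):
  [1] u=0 | in 0010 | out 1101 | prev 0000 | push {}
  [2] u=1 | in 1101 | out 1111 | prev 0010 | push {0}
  [3] u=2 | in 1111 | out 1111 | prev 0000 | push {1}
  [4] u=0 | in 1111 | out 1101 | ==
  [5] u=1 | in 1111 | out 1111 | ==

Converged values:
  [0] 1101
  [1] 1111
  [2] 1111

5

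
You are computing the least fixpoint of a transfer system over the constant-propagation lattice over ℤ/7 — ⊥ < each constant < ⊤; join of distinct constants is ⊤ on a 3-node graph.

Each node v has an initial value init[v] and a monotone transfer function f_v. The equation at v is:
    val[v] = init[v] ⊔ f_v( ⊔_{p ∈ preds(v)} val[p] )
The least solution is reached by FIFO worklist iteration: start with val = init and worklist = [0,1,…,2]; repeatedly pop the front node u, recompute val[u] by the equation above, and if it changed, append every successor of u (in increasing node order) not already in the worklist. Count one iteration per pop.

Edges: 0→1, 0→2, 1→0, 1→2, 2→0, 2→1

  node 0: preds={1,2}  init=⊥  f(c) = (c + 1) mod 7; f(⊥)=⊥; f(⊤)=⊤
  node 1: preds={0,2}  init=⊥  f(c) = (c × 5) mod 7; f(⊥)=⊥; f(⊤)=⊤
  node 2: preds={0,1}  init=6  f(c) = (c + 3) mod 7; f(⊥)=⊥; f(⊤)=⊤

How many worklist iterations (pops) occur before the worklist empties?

Worklist (6 pops):
  #1 pop 0: in=6 → 0 (was ⊥); enqueue []
  #2 pop 1: in=⊤ → ⊤ (was ⊥); enqueue [0]
  #3 pop 2: in=⊤ → ⊤ (was 6); enqueue [1]
  #4 pop 0: in=⊤ → ⊤ (was 0); enqueue [2]
  #5 pop 1: in=⊤ → ⊤ (no change)
  #6 pop 2: in=⊤ → ⊤ (no change)

Fixpoint:
  val[0] = ⊤
  val[1] = ⊤
  val[2] = ⊤

6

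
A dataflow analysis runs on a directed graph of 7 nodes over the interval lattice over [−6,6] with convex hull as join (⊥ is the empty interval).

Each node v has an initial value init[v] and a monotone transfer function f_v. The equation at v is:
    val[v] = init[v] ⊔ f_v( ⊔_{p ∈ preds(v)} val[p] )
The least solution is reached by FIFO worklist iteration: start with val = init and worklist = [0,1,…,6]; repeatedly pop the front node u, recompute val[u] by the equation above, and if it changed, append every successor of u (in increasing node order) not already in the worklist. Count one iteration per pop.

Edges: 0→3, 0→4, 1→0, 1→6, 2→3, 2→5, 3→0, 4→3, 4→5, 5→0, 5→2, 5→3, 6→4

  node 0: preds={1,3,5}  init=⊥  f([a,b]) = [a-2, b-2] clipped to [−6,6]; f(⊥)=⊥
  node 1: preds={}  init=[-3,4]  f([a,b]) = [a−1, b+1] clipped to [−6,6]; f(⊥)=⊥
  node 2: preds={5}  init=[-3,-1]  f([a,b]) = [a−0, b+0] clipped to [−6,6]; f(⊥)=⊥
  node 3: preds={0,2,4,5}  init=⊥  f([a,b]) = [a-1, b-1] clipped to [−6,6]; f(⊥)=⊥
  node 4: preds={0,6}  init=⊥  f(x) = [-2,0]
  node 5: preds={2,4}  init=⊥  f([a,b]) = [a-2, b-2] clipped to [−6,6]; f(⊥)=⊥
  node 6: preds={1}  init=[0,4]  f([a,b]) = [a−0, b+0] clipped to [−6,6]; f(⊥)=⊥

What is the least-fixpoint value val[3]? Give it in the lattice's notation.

[-6,1]

Worklist (17 pops):
  #1 pop 0: in=[-3,4] → [-5,2] (was ⊥); enqueue []
  #2 pop 1: in=⊥ → [-3,4] (no change)
  #3 pop 2: in=⊥ → [-3,-1] (no change)
  #4 pop 3: in=[-5,2] → [-6,1] (was ⊥); enqueue [0]
  #5 pop 4: in=[-5,4] → [-2,0] (was ⊥); enqueue [3]
  #6 pop 5: in=[-3,0] → [-5,-2] (was ⊥); enqueue [2]
  #7 pop 6: in=[-3,4] → [-3,4] (was [0,4]); enqueue [4]
  #8 pop 0: in=[-6,4] → [-6,2] (was [-5,2]); enqueue []
  #9 pop 3: in=[-6,2] → [-6,1] (no change)
  #10 pop 2: in=[-5,-2] → [-5,-1] (was [-3,-1]); enqueue [3,5]
  #11 pop 4: in=[-6,4] → [-2,0] (no change)
  #12 pop 3: in=[-6,2] → [-6,1] (no change)
  #13 pop 5: in=[-5,0] → [-6,-2] (was [-5,-2]); enqueue [0,2,3]
  #14 pop 0: in=[-6,4] → [-6,2] (no change)
  #15 pop 2: in=[-6,-2] → [-6,-1] (was [-5,-1]); enqueue [5]
  #16 pop 3: in=[-6,2] → [-6,1] (no change)
  #17 pop 5: in=[-6,0] → [-6,-2] (no change)

Fixpoint:
  val[0] = [-6,2]
  val[1] = [-3,4]
  val[2] = [-6,-1]
  val[3] = [-6,1]
  val[4] = [-2,0]
  val[5] = [-6,-2]
  val[6] = [-3,4]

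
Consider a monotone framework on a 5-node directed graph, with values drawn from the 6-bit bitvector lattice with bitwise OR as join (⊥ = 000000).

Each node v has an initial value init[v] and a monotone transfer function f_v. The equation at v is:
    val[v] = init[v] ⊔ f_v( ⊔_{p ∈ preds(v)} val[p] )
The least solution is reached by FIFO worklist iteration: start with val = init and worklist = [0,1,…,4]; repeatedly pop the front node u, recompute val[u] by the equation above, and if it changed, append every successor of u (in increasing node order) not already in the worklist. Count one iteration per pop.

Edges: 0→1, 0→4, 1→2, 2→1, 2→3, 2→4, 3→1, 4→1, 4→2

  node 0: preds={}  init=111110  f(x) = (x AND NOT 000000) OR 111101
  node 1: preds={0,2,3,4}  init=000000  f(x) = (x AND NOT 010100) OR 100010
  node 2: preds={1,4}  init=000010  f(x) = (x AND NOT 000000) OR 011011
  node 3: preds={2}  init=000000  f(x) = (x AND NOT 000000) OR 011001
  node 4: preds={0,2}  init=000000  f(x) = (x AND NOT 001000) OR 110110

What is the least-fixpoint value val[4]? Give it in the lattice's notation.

110111

Worklist (11 pops):
  #1 pop 0: in=000000 → 111111 (was 111110); enqueue []
  #2 pop 1: in=111111 → 101011 (was 000000); enqueue []
  #3 pop 2: in=101011 → 111011 (was 000010); enqueue [1]
  #4 pop 3: in=111011 → 111011 (was 000000); enqueue []
  #5 pop 4: in=111111 → 110111 (was 000000); enqueue [2]
  #6 pop 1: in=111111 → 101011 (no change)
  #7 pop 2: in=111111 → 111111 (was 111011); enqueue [1,3,4]
  #8 pop 1: in=111111 → 101011 (no change)
  #9 pop 3: in=111111 → 111111 (was 111011); enqueue [1]
  #10 pop 4: in=111111 → 110111 (no change)
  #11 pop 1: in=111111 → 101011 (no change)

Fixpoint:
  val[0] = 111111
  val[1] = 101011
  val[2] = 111111
  val[3] = 111111
  val[4] = 110111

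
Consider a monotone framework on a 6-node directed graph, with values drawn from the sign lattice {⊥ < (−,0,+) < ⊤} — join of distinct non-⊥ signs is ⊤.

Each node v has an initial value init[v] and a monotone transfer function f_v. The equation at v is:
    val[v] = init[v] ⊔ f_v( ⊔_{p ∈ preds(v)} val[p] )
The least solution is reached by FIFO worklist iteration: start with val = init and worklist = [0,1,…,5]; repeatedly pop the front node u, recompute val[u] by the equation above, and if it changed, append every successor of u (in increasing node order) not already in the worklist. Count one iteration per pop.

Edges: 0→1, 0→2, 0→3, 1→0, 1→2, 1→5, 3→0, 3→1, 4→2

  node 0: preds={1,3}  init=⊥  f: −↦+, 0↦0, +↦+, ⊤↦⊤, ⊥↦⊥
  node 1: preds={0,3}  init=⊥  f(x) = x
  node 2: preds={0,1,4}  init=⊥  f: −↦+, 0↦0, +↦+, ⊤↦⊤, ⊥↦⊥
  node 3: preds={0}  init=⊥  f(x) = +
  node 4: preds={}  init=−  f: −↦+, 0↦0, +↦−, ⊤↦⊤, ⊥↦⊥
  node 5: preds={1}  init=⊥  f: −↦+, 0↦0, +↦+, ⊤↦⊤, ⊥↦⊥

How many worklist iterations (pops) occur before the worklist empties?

12

Iteration log — 12 steps:
  step 1. node 0  ⊔preds=⊥  new=⊥  stable
  step 2. node 1  ⊔preds=⊥  new=⊥  stable
  step 3. node 2  ⊔preds=−  new=+  old=⊥  +wl: 
  step 4. node 3  ⊔preds=⊥  new=+  old=⊥  +wl: 0,1
  step 5. node 4  ⊔preds=⊥  new=−  stable
  step 6. node 5  ⊔preds=⊥  new=⊥  stable
  step 7. node 0  ⊔preds=+  new=+  old=⊥  +wl: 2,3
  step 8. node 1  ⊔preds=+  new=+  old=⊥  +wl: 0,5
  step 9. node 2  ⊔preds=⊤  new=⊤  old=+  +wl: 
  step 10. node 3  ⊔preds=+  new=+  stable
  step 11. node 0  ⊔preds=+  new=+  stable
  step 12. node 5  ⊔preds=+  new=+  old=⊥  +wl: 

Least fixpoint reached:
  node 0: +
  node 1: +
  node 2: ⊤
  node 3: +
  node 4: −
  node 5: +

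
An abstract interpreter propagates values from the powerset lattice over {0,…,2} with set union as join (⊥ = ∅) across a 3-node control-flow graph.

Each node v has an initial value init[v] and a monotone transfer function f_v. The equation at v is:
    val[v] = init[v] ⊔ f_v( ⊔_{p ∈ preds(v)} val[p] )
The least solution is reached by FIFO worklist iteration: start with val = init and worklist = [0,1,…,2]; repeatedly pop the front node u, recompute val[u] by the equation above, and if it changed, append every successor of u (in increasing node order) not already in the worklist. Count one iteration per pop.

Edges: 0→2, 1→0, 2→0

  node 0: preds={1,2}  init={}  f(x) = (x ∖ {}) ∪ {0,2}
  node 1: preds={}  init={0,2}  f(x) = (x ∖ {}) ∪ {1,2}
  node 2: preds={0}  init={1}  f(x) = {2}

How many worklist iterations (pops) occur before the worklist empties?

4

Worklist (4 pops):
  #1 pop 0: in={0,1,2} → {0,1,2} (was {}); enqueue []
  #2 pop 1: in={} → {0,1,2} (was {0,2}); enqueue [0]
  #3 pop 2: in={0,1,2} → {1,2} (was {1}); enqueue []
  #4 pop 0: in={0,1,2} → {0,1,2} (no change)

Fixpoint:
  val[0] = {0,1,2}
  val[1] = {0,1,2}
  val[2] = {1,2}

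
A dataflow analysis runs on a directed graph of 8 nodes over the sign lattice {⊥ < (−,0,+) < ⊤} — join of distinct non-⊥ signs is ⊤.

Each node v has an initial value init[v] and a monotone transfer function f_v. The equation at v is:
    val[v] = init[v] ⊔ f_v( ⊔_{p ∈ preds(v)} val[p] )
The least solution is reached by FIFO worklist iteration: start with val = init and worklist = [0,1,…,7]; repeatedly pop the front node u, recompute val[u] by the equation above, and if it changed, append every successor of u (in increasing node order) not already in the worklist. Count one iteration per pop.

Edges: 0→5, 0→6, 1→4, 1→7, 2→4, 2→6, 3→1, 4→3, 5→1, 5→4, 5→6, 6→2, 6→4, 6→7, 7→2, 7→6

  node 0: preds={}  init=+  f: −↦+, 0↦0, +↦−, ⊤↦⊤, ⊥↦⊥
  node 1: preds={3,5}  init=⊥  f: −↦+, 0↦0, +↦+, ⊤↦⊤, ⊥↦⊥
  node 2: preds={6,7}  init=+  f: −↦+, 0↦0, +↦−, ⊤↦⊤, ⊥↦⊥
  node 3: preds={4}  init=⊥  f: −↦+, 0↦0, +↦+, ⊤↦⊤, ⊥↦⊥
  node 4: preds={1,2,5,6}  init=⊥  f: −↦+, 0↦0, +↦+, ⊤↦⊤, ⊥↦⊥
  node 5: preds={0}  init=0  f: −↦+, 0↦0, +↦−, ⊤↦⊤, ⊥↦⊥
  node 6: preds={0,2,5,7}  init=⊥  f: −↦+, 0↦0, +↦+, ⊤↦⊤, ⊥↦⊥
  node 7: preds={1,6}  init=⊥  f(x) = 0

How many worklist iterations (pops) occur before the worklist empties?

15

Worklist (15 pops):
  #1 pop 0: in=⊥ → + (no change)
  #2 pop 1: in=0 → 0 (was ⊥); enqueue []
  #3 pop 2: in=⊥ → + (no change)
  #4 pop 3: in=⊥ → ⊥ (no change)
  #5 pop 4: in=⊤ → ⊤ (was ⊥); enqueue [3]
  #6 pop 5: in=+ → ⊤ (was 0); enqueue [1,4]
  #7 pop 6: in=⊤ → ⊤ (was ⊥); enqueue [2]
  #8 pop 7: in=⊤ → 0 (was ⊥); enqueue [6]
  #9 pop 3: in=⊤ → ⊤ (was ⊥); enqueue []
  #10 pop 1: in=⊤ → ⊤ (was 0); enqueue [7]
  #11 pop 4: in=⊤ → ⊤ (no change)
  #12 pop 2: in=⊤ → ⊤ (was +); enqueue [4]
  #13 pop 6: in=⊤ → ⊤ (no change)
  #14 pop 7: in=⊤ → 0 (no change)
  #15 pop 4: in=⊤ → ⊤ (no change)

Fixpoint:
  val[0] = +
  val[1] = ⊤
  val[2] = ⊤
  val[3] = ⊤
  val[4] = ⊤
  val[5] = ⊤
  val[6] = ⊤
  val[7] = 0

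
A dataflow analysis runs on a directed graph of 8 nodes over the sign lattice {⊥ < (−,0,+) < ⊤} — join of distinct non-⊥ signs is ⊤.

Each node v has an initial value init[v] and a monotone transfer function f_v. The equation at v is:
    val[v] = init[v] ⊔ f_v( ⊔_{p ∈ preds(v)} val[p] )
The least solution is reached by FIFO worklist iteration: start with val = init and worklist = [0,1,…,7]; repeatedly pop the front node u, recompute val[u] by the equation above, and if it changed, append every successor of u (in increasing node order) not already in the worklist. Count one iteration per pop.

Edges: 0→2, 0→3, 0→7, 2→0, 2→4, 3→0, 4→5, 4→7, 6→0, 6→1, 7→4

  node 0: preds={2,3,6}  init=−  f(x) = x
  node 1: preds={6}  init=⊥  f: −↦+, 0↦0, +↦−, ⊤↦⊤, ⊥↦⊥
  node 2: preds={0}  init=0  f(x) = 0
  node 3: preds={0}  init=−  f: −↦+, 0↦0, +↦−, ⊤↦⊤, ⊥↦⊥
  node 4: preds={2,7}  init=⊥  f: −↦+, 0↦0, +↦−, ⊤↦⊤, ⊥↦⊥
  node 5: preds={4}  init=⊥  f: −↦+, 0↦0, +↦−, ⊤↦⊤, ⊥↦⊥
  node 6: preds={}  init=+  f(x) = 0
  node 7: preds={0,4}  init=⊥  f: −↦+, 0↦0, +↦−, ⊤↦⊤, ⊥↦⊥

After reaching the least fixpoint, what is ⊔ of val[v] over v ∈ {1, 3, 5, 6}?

⊤

Worklist (13 pops):
  #1 pop 0: in=⊤ → ⊤ (was −); enqueue []
  #2 pop 1: in=+ → − (was ⊥); enqueue []
  #3 pop 2: in=⊤ → 0 (no change)
  #4 pop 3: in=⊤ → ⊤ (was −); enqueue [0]
  #5 pop 4: in=0 → 0 (was ⊥); enqueue []
  #6 pop 5: in=0 → 0 (was ⊥); enqueue []
  #7 pop 6: in=⊥ → ⊤ (was +); enqueue [1]
  #8 pop 7: in=⊤ → ⊤ (was ⊥); enqueue [4]
  #9 pop 0: in=⊤ → ⊤ (no change)
  #10 pop 1: in=⊤ → ⊤ (was −); enqueue []
  #11 pop 4: in=⊤ → ⊤ (was 0); enqueue [5,7]
  #12 pop 5: in=⊤ → ⊤ (was 0); enqueue []
  #13 pop 7: in=⊤ → ⊤ (no change)

Fixpoint:
  val[0] = ⊤
  val[1] = ⊤
  val[2] = 0
  val[3] = ⊤
  val[4] = ⊤
  val[5] = ⊤
  val[6] = ⊤
  val[7] = ⊤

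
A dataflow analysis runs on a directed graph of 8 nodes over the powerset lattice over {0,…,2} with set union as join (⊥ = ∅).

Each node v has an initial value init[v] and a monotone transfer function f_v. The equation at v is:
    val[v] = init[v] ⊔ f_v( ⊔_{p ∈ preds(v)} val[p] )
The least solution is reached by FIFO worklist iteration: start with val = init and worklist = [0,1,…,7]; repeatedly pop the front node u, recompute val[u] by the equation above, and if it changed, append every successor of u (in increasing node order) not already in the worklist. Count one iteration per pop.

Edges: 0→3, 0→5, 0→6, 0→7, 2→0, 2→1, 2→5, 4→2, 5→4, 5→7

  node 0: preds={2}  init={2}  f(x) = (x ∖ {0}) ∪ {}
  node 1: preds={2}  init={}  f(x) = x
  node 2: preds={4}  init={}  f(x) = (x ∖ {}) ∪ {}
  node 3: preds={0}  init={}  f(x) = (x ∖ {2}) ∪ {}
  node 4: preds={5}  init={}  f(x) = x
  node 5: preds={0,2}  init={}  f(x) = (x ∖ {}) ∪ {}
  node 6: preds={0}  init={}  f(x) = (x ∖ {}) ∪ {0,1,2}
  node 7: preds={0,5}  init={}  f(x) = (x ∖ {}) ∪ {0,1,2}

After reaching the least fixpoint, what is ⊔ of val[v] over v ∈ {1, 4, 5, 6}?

{0,1,2}

Worklist (13 pops):
  #1 pop 0: in={} → {2} (no change)
  #2 pop 1: in={} → {} (no change)
  #3 pop 2: in={} → {} (no change)
  #4 pop 3: in={2} → {} (no change)
  #5 pop 4: in={} → {} (no change)
  #6 pop 5: in={2} → {2} (was {}); enqueue [4]
  #7 pop 6: in={2} → {0,1,2} (was {}); enqueue []
  #8 pop 7: in={2} → {0,1,2} (was {}); enqueue []
  #9 pop 4: in={2} → {2} (was {}); enqueue [2]
  #10 pop 2: in={2} → {2} (was {}); enqueue [0,1,5]
  #11 pop 0: in={2} → {2} (no change)
  #12 pop 1: in={2} → {2} (was {}); enqueue []
  #13 pop 5: in={2} → {2} (no change)

Fixpoint:
  val[0] = {2}
  val[1] = {2}
  val[2] = {2}
  val[3] = {}
  val[4] = {2}
  val[5] = {2}
  val[6] = {0,1,2}
  val[7] = {0,1,2}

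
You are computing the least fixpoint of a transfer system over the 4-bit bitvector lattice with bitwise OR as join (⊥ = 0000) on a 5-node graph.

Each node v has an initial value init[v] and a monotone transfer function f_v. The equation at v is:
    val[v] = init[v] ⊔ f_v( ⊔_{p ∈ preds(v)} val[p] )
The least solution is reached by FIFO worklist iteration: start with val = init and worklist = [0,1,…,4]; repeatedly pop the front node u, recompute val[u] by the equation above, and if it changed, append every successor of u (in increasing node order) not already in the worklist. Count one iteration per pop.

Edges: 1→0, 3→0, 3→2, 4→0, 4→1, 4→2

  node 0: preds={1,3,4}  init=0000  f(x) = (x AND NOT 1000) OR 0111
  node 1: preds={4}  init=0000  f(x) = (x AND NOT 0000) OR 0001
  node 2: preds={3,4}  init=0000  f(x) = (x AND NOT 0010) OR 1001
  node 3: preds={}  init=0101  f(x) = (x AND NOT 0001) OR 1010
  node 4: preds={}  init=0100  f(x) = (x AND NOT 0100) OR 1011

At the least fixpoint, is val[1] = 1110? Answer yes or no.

no

Trace (9 dequeues):
  [1] u=0 | in 0101 | out 0111 | prev 0000 | push {}
  [2] u=1 | in 0100 | out 0101 | prev 0000 | push {0}
  [3] u=2 | in 0101 | out 1101 | prev 0000 | push {}
  [4] u=3 | in 0000 | out 1111 | prev 0101 | push {2}
  [5] u=4 | in 0000 | out 1111 | prev 0100 | push {1}
  [6] u=0 | in 1111 | out 0111 | ==
  [7] u=2 | in 1111 | out 1101 | ==
  [8] u=1 | in 1111 | out 1111 | prev 0101 | push {0}
  [9] u=0 | in 1111 | out 0111 | ==

Converged values:
  [0] 0111
  [1] 1111
  [2] 1101
  [3] 1111
  [4] 1111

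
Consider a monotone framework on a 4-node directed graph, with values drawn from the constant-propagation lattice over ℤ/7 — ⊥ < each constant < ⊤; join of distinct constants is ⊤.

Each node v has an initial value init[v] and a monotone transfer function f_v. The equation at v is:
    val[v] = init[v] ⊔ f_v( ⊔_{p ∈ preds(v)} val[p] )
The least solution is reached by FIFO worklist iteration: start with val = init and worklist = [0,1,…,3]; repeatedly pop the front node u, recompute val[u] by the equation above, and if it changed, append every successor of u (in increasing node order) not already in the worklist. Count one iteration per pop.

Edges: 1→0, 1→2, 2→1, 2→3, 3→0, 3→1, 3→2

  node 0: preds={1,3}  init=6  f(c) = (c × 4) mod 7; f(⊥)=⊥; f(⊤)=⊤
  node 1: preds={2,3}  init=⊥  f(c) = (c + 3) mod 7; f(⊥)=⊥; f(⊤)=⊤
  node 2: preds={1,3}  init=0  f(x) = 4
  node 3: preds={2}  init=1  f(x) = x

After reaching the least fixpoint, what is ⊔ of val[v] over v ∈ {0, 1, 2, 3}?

Worklist (7 pops):
  #1 pop 0: in=1 → ⊤ (was 6); enqueue []
  #2 pop 1: in=⊤ → ⊤ (was ⊥); enqueue [0]
  #3 pop 2: in=⊤ → ⊤ (was 0); enqueue [1]
  #4 pop 3: in=⊤ → ⊤ (was 1); enqueue [2]
  #5 pop 0: in=⊤ → ⊤ (no change)
  #6 pop 1: in=⊤ → ⊤ (no change)
  #7 pop 2: in=⊤ → ⊤ (no change)

Fixpoint:
  val[0] = ⊤
  val[1] = ⊤
  val[2] = ⊤
  val[3] = ⊤

⊤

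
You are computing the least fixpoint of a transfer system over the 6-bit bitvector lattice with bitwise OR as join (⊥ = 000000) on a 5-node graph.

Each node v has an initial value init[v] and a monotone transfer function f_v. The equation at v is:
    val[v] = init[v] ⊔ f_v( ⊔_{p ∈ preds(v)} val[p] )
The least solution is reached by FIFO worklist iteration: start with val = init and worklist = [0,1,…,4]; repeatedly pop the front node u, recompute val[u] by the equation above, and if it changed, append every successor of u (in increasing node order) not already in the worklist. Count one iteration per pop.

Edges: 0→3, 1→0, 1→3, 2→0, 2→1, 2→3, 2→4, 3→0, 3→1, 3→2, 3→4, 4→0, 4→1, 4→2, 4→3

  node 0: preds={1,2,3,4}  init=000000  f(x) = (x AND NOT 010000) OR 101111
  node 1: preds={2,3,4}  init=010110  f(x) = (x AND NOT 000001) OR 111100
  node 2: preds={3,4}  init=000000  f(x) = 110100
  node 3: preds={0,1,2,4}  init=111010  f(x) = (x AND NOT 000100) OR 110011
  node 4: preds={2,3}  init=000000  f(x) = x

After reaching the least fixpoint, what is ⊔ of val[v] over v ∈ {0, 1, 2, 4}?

111111

Trace (9 dequeues):
  [1] u=0 | in 111110 | out 101111 | prev 000000 | push {}
  [2] u=1 | in 111010 | out 111110 | prev 010110 | push {0}
  [3] u=2 | in 111010 | out 110100 | prev 000000 | push {1}
  [4] u=3 | in 111111 | out 111011 | prev 111010 | push {2}
  [5] u=4 | in 111111 | out 111111 | prev 000000 | push {3}
  [6] u=0 | in 111111 | out 101111 | ==
  [7] u=1 | in 111111 | out 111110 | ==
  [8] u=2 | in 111111 | out 110100 | ==
  [9] u=3 | in 111111 | out 111011 | ==

Converged values:
  [0] 101111
  [1] 111110
  [2] 110100
  [3] 111011
  [4] 111111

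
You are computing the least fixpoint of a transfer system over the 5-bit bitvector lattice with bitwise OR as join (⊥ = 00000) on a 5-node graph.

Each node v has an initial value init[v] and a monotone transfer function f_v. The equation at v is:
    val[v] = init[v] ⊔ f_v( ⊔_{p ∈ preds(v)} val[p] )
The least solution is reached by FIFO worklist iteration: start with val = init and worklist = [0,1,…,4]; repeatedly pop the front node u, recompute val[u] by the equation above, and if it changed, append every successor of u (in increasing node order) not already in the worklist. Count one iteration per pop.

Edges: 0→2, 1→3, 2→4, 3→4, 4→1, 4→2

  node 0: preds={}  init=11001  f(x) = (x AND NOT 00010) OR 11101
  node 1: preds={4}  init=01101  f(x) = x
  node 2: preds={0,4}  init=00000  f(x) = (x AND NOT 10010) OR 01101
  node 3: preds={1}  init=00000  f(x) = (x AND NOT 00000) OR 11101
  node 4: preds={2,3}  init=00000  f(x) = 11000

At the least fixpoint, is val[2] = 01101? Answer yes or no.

yes

Trace (8 dequeues):
  [1] u=0 | in 00000 | out 11101 | prev 11001 | push {}
  [2] u=1 | in 00000 | out 01101 | ==
  [3] u=2 | in 11101 | out 01101 | prev 00000 | push {}
  [4] u=3 | in 01101 | out 11101 | prev 00000 | push {}
  [5] u=4 | in 11101 | out 11000 | prev 00000 | push {1,2}
  [6] u=1 | in 11000 | out 11101 | prev 01101 | push {3}
  [7] u=2 | in 11101 | out 01101 | ==
  [8] u=3 | in 11101 | out 11101 | ==

Converged values:
  [0] 11101
  [1] 11101
  [2] 01101
  [3] 11101
  [4] 11000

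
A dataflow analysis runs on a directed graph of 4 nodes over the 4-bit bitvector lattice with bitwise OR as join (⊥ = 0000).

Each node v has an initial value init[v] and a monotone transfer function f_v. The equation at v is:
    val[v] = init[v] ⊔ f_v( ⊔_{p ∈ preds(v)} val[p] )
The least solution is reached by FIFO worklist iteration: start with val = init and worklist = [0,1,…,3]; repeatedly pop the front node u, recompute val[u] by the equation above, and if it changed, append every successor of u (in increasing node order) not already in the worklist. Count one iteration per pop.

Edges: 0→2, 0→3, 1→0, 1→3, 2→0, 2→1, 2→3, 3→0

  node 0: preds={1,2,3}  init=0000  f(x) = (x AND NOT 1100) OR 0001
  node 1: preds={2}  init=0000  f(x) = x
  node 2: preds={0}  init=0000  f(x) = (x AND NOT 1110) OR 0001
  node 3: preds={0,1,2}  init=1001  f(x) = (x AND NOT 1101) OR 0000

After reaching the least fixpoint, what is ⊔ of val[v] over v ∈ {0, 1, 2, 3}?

1001

Iteration log — 8 steps:
  step 1. node 0  ⊔preds=1001  new=0001  old=0000  +wl: 
  step 2. node 1  ⊔preds=0000  new=0000  stable
  step 3. node 2  ⊔preds=0001  new=0001  old=0000  +wl: 0,1
  step 4. node 3  ⊔preds=0001  new=1001  stable
  step 5. node 0  ⊔preds=1001  new=0001  stable
  step 6. node 1  ⊔preds=0001  new=0001  old=0000  +wl: 0,3
  step 7. node 0  ⊔preds=1001  new=0001  stable
  step 8. node 3  ⊔preds=0001  new=1001  stable

Least fixpoint reached:
  node 0: 0001
  node 1: 0001
  node 2: 0001
  node 3: 1001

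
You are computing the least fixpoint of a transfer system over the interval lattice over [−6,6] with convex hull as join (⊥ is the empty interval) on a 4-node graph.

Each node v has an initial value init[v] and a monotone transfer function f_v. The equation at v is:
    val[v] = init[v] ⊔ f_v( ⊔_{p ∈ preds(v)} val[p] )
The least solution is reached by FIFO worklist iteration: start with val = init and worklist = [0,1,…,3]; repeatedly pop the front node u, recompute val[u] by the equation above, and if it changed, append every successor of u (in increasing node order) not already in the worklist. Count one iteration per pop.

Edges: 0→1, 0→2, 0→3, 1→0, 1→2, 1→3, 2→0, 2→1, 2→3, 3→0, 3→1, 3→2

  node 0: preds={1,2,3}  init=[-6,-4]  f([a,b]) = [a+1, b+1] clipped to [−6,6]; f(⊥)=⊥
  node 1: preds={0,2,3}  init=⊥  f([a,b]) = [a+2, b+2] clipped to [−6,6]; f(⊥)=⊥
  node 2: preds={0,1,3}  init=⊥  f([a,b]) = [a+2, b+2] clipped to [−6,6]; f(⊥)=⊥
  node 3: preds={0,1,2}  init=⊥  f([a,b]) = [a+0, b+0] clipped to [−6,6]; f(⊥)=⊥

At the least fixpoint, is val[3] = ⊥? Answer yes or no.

Trace (15 dequeues):
  [1] u=0 | in ⊥ | out [-6,-4] | ==
  [2] u=1 | in [-6,-4] | out [-4,-2] | prev ⊥ | push {0}
  [3] u=2 | in [-6,-2] | out [-4,0] | prev ⊥ | push {1}
  [4] u=3 | in [-6,0] | out [-6,0] | prev ⊥ | push {2}
  [5] u=0 | in [-6,0] | out [-6,1] | prev [-6,-4] | push {3}
  [6] u=1 | in [-6,1] | out [-4,3] | prev [-4,-2] | push {0}
  [7] u=2 | in [-6,3] | out [-4,5] | prev [-4,0] | push {1}
  [8] u=3 | in [-6,5] | out [-6,5] | prev [-6,0] | push {2}
  [9] u=0 | in [-6,5] | out [-6,6] | prev [-6,1] | push {3}
  [10] u=1 | in [-6,6] | out [-4,6] | prev [-4,3] | push {0}
  [11] u=2 | in [-6,6] | out [-4,6] | prev [-4,5] | push {1}
  [12] u=3 | in [-6,6] | out [-6,6] | prev [-6,5] | push {2}
  [13] u=0 | in [-6,6] | out [-6,6] | ==
  [14] u=1 | in [-6,6] | out [-4,6] | ==
  [15] u=2 | in [-6,6] | out [-4,6] | ==

Converged values:
  [0] [-6,6]
  [1] [-4,6]
  [2] [-4,6]
  [3] [-6,6]

no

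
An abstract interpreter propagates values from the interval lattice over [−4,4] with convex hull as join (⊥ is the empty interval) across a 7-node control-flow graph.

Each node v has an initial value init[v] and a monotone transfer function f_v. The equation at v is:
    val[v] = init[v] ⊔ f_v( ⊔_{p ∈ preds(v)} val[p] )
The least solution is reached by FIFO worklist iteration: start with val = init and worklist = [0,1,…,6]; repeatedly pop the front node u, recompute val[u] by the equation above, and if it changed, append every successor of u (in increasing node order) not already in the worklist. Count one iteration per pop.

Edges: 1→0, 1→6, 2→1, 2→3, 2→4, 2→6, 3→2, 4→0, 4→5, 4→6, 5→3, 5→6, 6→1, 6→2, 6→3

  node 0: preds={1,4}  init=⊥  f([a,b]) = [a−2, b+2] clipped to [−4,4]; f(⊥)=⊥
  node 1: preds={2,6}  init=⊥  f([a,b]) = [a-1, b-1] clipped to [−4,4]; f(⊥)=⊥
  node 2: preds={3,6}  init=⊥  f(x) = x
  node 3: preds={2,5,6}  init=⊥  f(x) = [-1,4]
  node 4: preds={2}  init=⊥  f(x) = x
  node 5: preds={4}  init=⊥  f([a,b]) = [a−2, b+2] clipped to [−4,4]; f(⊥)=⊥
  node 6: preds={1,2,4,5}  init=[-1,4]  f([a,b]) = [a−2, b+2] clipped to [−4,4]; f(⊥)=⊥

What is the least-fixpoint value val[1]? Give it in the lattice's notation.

Iteration log — 19 steps:
  step 1. node 0  ⊔preds=⊥  new=⊥  stable
  step 2. node 1  ⊔preds=[-1,4]  new=[-2,3]  old=⊥  +wl: 0
  step 3. node 2  ⊔preds=[-1,4]  new=[-1,4]  old=⊥  +wl: 1
  step 4. node 3  ⊔preds=[-1,4]  new=[-1,4]  old=⊥  +wl: 2
  step 5. node 4  ⊔preds=[-1,4]  new=[-1,4]  old=⊥  +wl: 
  step 6. node 5  ⊔preds=[-1,4]  new=[-3,4]  old=⊥  +wl: 3
  step 7. node 6  ⊔preds=[-3,4]  new=[-4,4]  old=[-1,4]  +wl: 
  step 8. node 0  ⊔preds=[-2,4]  new=[-4,4]  old=⊥  +wl: 
  step 9. node 1  ⊔preds=[-4,4]  new=[-4,3]  old=[-2,3]  +wl: 0,6
  step 10. node 2  ⊔preds=[-4,4]  new=[-4,4]  old=[-1,4]  +wl: 1,4
  step 11. node 3  ⊔preds=[-4,4]  new=[-1,4]  stable
  step 12. node 0  ⊔preds=[-4,4]  new=[-4,4]  stable
  step 13. node 6  ⊔preds=[-4,4]  new=[-4,4]  stable
  step 14. node 1  ⊔preds=[-4,4]  new=[-4,3]  stable
  step 15. node 4  ⊔preds=[-4,4]  new=[-4,4]  old=[-1,4]  +wl: 0,5,6
  step 16. node 0  ⊔preds=[-4,4]  new=[-4,4]  stable
  step 17. node 5  ⊔preds=[-4,4]  new=[-4,4]  old=[-3,4]  +wl: 3
  step 18. node 6  ⊔preds=[-4,4]  new=[-4,4]  stable
  step 19. node 3  ⊔preds=[-4,4]  new=[-1,4]  stable

Least fixpoint reached:
  node 0: [-4,4]
  node 1: [-4,3]
  node 2: [-4,4]
  node 3: [-1,4]
  node 4: [-4,4]
  node 5: [-4,4]
  node 6: [-4,4]

[-4,3]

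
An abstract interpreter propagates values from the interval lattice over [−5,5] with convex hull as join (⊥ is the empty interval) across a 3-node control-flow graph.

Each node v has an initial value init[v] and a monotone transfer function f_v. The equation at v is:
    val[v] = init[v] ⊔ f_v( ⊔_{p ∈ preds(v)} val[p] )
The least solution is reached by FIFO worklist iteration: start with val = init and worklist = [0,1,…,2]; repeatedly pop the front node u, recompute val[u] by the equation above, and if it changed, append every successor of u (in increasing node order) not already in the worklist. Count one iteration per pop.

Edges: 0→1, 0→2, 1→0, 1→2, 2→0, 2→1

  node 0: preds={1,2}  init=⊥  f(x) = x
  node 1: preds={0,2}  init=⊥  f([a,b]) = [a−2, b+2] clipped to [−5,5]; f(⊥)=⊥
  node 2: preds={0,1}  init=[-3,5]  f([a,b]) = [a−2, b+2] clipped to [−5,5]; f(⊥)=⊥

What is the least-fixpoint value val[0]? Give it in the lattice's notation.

Iteration log — 6 steps:
  step 1. node 0  ⊔preds=[-3,5]  new=[-3,5]  old=⊥  +wl: 
  step 2. node 1  ⊔preds=[-3,5]  new=[-5,5]  old=⊥  +wl: 0
  step 3. node 2  ⊔preds=[-5,5]  new=[-5,5]  old=[-3,5]  +wl: 1
  step 4. node 0  ⊔preds=[-5,5]  new=[-5,5]  old=[-3,5]  +wl: 2
  step 5. node 1  ⊔preds=[-5,5]  new=[-5,5]  stable
  step 6. node 2  ⊔preds=[-5,5]  new=[-5,5]  stable

Least fixpoint reached:
  node 0: [-5,5]
  node 1: [-5,5]
  node 2: [-5,5]

[-5,5]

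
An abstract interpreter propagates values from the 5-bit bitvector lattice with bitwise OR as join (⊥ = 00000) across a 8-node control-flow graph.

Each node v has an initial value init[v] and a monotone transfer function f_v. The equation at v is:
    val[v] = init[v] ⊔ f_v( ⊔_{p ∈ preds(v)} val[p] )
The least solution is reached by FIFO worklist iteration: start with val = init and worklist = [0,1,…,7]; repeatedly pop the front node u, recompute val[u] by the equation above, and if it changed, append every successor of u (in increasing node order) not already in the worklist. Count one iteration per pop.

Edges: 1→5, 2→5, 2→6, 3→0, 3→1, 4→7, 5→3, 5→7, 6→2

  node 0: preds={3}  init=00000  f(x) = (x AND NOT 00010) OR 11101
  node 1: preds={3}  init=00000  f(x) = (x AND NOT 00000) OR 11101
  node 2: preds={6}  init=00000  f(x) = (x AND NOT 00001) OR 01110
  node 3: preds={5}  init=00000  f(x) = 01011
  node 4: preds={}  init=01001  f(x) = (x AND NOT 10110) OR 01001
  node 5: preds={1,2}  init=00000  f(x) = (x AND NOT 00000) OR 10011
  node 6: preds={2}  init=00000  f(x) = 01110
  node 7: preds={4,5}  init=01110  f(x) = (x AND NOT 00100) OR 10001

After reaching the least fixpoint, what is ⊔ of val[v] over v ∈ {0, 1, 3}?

11111

Iteration log — 13 steps:
  step 1. node 0  ⊔preds=00000  new=11101  old=00000  +wl: 
  step 2. node 1  ⊔preds=00000  new=11101  old=00000  +wl: 
  step 3. node 2  ⊔preds=00000  new=01110  old=00000  +wl: 
  step 4. node 3  ⊔preds=00000  new=01011  old=00000  +wl: 0,1
  step 5. node 4  ⊔preds=00000  new=01001  stable
  step 6. node 5  ⊔preds=11111  new=11111  old=00000  +wl: 3
  step 7. node 6  ⊔preds=01110  new=01110  old=00000  +wl: 2
  step 8. node 7  ⊔preds=11111  new=11111  old=01110  +wl: 
  step 9. node 0  ⊔preds=01011  new=11101  stable
  step 10. node 1  ⊔preds=01011  new=11111  old=11101  +wl: 5
  step 11. node 3  ⊔preds=11111  new=01011  stable
  step 12. node 2  ⊔preds=01110  new=01110  stable
  step 13. node 5  ⊔preds=11111  new=11111  stable

Least fixpoint reached:
  node 0: 11101
  node 1: 11111
  node 2: 01110
  node 3: 01011
  node 4: 01001
  node 5: 11111
  node 6: 01110
  node 7: 11111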